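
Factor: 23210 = 2^1  *5^1*11^1*211^1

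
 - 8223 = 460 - 8683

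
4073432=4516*902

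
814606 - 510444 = 304162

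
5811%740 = 631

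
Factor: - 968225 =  - 5^2 * 38729^1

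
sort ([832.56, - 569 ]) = [ - 569,832.56 ]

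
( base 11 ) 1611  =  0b100000010101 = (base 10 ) 2069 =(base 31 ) 24N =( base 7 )6014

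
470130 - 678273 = -208143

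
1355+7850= 9205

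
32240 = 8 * 4030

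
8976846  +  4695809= 13672655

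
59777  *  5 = 298885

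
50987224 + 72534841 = 123522065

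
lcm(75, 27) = 675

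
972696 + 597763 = 1570459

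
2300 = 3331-1031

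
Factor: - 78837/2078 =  - 2^( - 1 )*3^1 *11^1*1039^(-1) * 2389^1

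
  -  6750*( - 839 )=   5663250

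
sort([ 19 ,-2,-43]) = [- 43  , - 2,19] 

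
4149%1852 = 445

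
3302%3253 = 49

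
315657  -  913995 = - 598338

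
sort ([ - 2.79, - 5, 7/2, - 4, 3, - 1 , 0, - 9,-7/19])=[ - 9, - 5, - 4 , - 2.79, - 1 ,- 7/19 , 0,  3,  7/2 ]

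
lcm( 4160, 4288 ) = 278720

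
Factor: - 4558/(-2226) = 3^( - 1)*7^( - 1 )*43^1= 43/21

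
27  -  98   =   - 71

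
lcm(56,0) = 0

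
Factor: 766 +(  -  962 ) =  - 196= - 2^2*7^2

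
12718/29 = 12718/29 = 438.55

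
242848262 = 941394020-698545758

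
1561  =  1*1561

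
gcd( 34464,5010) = 6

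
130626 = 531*246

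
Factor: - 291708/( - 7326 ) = 2^1 * 3^1*11^(  -  1 ) * 73^1 = 438/11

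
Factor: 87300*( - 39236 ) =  - 2^4 * 3^2*5^2*17^1*97^1*577^1 = - 3425302800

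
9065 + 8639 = 17704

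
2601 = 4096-1495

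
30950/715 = 6190/143 = 43.29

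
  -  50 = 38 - 88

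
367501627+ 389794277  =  757295904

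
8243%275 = 268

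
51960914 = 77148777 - 25187863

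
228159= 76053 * 3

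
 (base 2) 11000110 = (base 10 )198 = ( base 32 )66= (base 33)60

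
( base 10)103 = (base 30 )3d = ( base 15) 6D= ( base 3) 10211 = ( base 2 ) 1100111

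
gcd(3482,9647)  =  1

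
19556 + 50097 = 69653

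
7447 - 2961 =4486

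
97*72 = 6984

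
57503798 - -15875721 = 73379519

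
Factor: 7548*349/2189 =2634252/2189 = 2^2*3^1*11^(-1)*17^1*37^1*199^( - 1)*349^1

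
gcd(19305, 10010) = 715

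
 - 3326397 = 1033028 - 4359425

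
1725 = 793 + 932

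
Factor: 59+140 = 199 = 199^1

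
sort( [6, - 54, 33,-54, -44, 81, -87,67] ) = [-87,  -  54, - 54, - 44 , 6, 33, 67,81 ] 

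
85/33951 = 85/33951= 0.00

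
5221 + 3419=8640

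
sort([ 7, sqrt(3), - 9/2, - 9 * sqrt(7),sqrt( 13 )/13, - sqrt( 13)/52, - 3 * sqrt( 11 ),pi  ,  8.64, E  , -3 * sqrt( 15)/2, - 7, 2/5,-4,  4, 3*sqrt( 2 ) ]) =[-9 * sqrt( 7),  -  3*sqrt (11 ),  -  7,-3*sqrt( 15 )/2, -9/2,- 4,-sqrt(13)/52,sqrt( 13) /13, 2/5, sqrt( 3),  E,  pi, 4,3*sqrt( 2),7, 8.64]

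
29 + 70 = 99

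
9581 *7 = 67067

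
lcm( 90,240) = 720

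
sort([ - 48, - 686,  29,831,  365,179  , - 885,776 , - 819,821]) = [ - 885, - 819,-686,-48, 29,  179,365,776, 821, 831]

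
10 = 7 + 3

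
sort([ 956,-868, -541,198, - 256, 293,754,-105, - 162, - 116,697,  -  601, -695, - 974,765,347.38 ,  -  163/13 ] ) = [ - 974, - 868, - 695,-601, - 541,  -  256, - 162,-116, - 105  ,-163/13, 198,293,347.38,697, 754, 765,956] 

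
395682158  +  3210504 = 398892662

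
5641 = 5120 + 521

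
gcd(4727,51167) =1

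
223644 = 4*55911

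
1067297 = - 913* ( - 1169 )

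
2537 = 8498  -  5961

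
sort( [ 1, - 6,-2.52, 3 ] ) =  [ - 6, - 2.52,1,3] 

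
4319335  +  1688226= 6007561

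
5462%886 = 146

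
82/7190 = 41/3595 = 0.01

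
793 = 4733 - 3940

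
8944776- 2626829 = 6317947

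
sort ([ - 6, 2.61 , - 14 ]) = [ - 14 , - 6,2.61]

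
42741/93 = 459+18/31= 459.58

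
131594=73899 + 57695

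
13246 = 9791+3455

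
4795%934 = 125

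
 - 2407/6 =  - 402 + 5/6 = - 401.17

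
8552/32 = 1069/4 = 267.25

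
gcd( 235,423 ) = 47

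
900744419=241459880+659284539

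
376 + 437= 813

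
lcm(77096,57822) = 231288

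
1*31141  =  31141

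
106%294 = 106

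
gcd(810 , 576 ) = 18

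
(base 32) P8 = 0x328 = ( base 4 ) 30220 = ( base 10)808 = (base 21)1ha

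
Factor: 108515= 5^1 * 11^1*1973^1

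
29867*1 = 29867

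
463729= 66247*7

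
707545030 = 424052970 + 283492060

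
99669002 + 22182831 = 121851833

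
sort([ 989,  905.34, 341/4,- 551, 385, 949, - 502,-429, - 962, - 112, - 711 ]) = [ - 962, - 711,-551, - 502,-429, - 112,341/4,  385 , 905.34, 949, 989 ]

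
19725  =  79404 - 59679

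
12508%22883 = 12508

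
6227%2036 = 119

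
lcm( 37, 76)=2812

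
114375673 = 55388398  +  58987275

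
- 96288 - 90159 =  - 186447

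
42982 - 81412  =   - 38430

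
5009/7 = 5009/7 = 715.57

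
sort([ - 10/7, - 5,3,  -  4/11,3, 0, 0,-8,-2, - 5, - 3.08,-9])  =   [ - 9,  -  8, - 5,-5, - 3.08,  -  2,-10/7 ,  -  4/11,0 , 0,  3, 3 ]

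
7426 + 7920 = 15346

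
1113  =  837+276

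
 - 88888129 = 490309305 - 579197434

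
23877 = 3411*7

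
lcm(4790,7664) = 38320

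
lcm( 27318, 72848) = 218544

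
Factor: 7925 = 5^2 *317^1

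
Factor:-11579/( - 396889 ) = 137^(- 1) *2897^( -1)*11579^1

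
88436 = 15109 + 73327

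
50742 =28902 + 21840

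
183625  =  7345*25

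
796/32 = 199/8 = 24.88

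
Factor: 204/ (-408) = -2^(-1) = - 1/2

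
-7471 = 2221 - 9692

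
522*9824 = 5128128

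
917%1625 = 917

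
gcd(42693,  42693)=42693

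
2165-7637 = -5472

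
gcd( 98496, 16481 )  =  1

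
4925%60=5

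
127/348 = 127/348 = 0.36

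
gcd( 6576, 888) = 24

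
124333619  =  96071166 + 28262453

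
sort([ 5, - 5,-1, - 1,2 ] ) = [ - 5, - 1,- 1,  2,  5]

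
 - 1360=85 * ( - 16) 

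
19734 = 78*253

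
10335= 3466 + 6869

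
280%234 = 46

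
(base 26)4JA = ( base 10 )3208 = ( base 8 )6210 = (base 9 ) 4354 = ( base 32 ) 348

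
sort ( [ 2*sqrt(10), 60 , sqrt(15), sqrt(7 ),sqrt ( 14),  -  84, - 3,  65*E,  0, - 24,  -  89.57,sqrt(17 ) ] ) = [ - 89.57, - 84,- 24,  -  3,  0, sqrt(7), sqrt(14),  sqrt(15),sqrt(17),  2 * sqrt( 10),60,  65*E]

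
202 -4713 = -4511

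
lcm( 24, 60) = 120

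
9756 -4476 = 5280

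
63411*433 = 27456963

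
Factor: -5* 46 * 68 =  - 2^3*5^1* 17^1 * 23^1  =  -15640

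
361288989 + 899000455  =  1260289444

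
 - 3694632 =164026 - 3858658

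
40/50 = 4/5 = 0.80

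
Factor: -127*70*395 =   -  3511550 = -2^1 * 5^2*7^1 * 79^1*127^1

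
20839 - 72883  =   -52044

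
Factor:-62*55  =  -2^1 * 5^1*11^1*31^1=-  3410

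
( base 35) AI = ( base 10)368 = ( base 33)B5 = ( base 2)101110000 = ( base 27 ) dh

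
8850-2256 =6594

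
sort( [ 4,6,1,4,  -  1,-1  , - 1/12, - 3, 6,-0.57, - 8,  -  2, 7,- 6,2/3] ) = [ - 8, - 6, - 3, - 2, - 1, - 1, - 0.57, - 1/12,2/3, 1,4, 4,6,6,7] 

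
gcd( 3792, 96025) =1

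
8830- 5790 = 3040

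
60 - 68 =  - 8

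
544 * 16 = 8704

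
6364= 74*86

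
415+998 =1413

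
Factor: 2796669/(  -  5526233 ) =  - 3^2*23^( - 1)*240271^( - 1 )*310741^1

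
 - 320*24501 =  - 7840320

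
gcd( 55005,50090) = 5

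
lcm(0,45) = 0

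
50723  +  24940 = 75663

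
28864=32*902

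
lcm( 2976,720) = 44640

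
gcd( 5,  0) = 5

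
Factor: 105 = 3^1*5^1 * 7^1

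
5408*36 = 194688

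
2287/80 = 28+47/80 = 28.59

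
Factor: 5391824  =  2^4*336989^1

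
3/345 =1/115  =  0.01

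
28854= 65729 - 36875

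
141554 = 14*10111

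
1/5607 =1/5607 = 0.00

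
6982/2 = 3491 = 3491.00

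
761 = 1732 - 971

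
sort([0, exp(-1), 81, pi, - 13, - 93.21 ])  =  [-93.21,-13, 0,exp( - 1),pi,81]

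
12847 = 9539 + 3308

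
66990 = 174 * 385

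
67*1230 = 82410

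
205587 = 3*68529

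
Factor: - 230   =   - 2^1*5^1*23^1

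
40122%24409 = 15713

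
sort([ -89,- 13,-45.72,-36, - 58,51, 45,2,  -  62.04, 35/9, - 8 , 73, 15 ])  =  [ - 89,  -  62.04,- 58,-45.72,-36, - 13,-8, 2,35/9, 15, 45,  51,73]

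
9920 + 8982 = 18902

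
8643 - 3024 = 5619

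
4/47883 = 4/47883 = 0.00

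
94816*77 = 7300832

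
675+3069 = 3744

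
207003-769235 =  - 562232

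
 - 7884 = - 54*146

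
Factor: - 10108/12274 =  - 14/17 = - 2^1*7^1*17^( - 1)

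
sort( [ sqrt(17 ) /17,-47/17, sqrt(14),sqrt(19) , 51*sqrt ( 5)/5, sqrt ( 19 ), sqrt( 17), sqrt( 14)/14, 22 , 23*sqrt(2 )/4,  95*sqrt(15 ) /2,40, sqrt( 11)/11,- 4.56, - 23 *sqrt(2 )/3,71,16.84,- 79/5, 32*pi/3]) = [-79/5,-23*sqrt( 2)/3 , - 4.56, - 47/17,sqrt( 17 )/17,sqrt (14)/14,  sqrt(11)/11, sqrt(14),sqrt(17 ), sqrt(19 ),sqrt( 19 ), 23*sqrt(2 )/4, 16.84, 22 , 51 * sqrt(5)/5,  32*pi/3,40 , 71,  95*sqrt(15 )/2]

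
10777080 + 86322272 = 97099352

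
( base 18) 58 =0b1100010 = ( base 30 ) 38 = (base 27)3H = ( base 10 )98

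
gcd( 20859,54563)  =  1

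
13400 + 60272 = 73672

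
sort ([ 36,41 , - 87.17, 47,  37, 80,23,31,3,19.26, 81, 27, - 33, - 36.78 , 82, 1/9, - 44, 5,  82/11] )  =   [ - 87.17, - 44, - 36.78, - 33,1/9, 3, 5,82/11, 19.26 , 23 , 27, 31, 36,37, 41,47,80,  81, 82 ] 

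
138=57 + 81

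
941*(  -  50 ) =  - 47050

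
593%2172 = 593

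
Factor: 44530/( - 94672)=  -  2^( - 3) * 5^1*73^1*97^( - 1) = -  365/776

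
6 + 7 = 13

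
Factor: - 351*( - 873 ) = 3^5*13^1*97^1 = 306423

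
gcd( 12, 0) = 12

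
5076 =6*846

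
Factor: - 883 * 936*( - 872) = 2^6*3^2*13^1*109^1* 883^1  =  720697536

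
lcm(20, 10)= 20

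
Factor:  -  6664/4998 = - 4/3 = -2^2 * 3^(  -  1 )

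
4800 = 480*10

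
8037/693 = 11  +  46/77  =  11.60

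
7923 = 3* 2641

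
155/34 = 155/34 = 4.56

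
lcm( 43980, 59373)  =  1187460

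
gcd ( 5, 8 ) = 1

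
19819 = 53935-34116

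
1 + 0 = 1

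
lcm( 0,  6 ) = 0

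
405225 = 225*1801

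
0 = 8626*0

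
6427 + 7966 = 14393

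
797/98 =797/98 = 8.13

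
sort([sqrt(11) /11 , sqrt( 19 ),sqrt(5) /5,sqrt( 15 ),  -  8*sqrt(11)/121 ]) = [ -8*sqrt(11)/121, sqrt(11)/11, sqrt( 5 )/5,sqrt( 15 ),  sqrt(19) ] 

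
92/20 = 4 + 3/5  =  4.60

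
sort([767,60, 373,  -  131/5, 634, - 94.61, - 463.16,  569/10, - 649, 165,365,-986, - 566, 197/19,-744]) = [ - 986,-744,  -  649, - 566, - 463.16, -94.61,-131/5 , 197/19,569/10,  60, 165, 365,373,  634, 767]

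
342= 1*342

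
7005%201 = 171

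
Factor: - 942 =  - 2^1*3^1*157^1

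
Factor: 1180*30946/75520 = 15473/32= 2^(-5 )*15473^1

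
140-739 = -599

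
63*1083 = 68229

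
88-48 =40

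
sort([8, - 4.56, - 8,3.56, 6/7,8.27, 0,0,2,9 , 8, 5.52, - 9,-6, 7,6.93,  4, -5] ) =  [- 9, - 8,  -  6,  -  5, - 4.56,0, 0, 6/7,2,3.56,4,5.52, 6.93, 7,8,  8, 8.27,9]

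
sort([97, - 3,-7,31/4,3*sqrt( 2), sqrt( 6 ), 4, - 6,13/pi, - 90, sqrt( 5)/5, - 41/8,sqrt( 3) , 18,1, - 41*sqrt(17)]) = [ -41*sqrt( 17 ),-90,-7, - 6, - 41/8, - 3,sqrt(5) /5,1,  sqrt (3) , sqrt( 6),  4, 13/pi,3 * sqrt( 2), 31/4,18,97]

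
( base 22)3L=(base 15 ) 5c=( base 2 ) 1010111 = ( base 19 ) 4B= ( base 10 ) 87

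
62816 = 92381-29565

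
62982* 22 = 1385604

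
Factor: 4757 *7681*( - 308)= -11253863236 = - 2^2*7^1*11^1*67^1*71^1*7681^1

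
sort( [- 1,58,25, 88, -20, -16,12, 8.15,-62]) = [  -  62, - 20, - 16, - 1 , 8.15,12,25, 58, 88 ]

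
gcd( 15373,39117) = 1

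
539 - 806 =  - 267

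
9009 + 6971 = 15980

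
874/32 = 437/16  =  27.31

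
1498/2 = 749=749.00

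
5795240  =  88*65855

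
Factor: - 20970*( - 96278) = 2^2*3^2*5^1*7^1*13^1*23^2*233^1=2018949660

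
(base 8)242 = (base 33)4U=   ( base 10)162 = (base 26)66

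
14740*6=88440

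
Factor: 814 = 2^1*11^1*37^1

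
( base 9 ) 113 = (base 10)93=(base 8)135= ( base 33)2R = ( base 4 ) 1131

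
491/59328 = 491/59328 = 0.01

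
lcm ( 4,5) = 20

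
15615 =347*45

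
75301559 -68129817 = 7171742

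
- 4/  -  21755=4/21755=0.00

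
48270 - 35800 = 12470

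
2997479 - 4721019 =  - 1723540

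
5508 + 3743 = 9251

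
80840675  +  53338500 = 134179175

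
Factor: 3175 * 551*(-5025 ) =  - 8790860625 = - 3^1*5^4*19^1*29^1*67^1*127^1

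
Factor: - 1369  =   - 37^2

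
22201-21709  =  492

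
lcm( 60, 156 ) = 780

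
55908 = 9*6212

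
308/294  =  22/21 = 1.05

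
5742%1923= 1896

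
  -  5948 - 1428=-7376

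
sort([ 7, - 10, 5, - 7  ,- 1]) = [-10,-7, - 1,5,7]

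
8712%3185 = 2342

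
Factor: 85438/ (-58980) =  -42719/29490 = - 2^( - 1)*3^( - 1)*5^(-1)*983^ (- 1 )*42719^1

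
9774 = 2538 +7236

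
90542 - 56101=34441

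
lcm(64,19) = 1216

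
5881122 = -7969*( - 738) 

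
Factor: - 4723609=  - 11^1  *  19^1*97^1 * 233^1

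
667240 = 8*83405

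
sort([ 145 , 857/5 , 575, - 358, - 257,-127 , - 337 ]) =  [ -358, - 337, - 257,- 127, 145,  857/5,575] 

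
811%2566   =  811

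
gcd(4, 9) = 1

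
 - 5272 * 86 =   -  453392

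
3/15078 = 1/5026 = 0.00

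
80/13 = 6+ 2/13=6.15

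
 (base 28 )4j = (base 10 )131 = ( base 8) 203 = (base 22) 5l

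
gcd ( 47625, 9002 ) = 1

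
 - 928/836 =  - 232/209 = - 1.11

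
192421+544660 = 737081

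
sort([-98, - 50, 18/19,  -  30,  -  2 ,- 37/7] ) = [ - 98,  -  50, - 30,-37/7,  -  2, 18/19 ]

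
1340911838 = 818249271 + 522662567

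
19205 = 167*115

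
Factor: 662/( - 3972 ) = - 2^( - 1 )*3^(-1) = - 1/6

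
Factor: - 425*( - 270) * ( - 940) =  - 107865000  =  - 2^3*3^3*5^4*17^1*47^1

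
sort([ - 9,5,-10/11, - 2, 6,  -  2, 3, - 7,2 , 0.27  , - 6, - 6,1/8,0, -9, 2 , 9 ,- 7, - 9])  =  [ - 9, - 9,-9, - 7, - 7, - 6, -6, - 2, - 2, - 10/11,  0,1/8, 0.27, 2, 2, 3, 5, 6, 9 ] 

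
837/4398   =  279/1466 = 0.19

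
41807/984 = 41807/984 = 42.49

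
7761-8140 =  - 379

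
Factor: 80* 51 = 4080 = 2^4*3^1 * 5^1 *17^1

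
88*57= 5016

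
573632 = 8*71704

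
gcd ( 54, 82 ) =2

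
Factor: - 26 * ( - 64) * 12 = 19968=2^9 * 3^1*13^1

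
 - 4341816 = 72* ( - 60303)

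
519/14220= 173/4740 = 0.04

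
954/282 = 3 + 18/47 = 3.38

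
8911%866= 251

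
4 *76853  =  307412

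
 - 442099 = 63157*( - 7)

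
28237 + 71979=100216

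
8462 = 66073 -57611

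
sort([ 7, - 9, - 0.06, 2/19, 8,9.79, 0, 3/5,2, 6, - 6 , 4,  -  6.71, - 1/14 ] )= [ - 9,-6.71 , - 6, - 1/14,  -  0.06,0, 2/19,3/5,2,  4, 6,7  ,  8,9.79] 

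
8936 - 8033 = 903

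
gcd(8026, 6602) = 2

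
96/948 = 8/79  =  0.10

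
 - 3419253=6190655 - 9609908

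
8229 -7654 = 575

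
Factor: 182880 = 2^5*3^2*5^1*127^1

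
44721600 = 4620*9680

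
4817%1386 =659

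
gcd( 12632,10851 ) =1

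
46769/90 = 519 + 59/90 = 519.66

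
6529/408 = 16 + 1/408= 16.00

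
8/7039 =8/7039 = 0.00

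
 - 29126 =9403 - 38529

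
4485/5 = 897 = 897.00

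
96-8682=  - 8586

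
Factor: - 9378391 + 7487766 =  - 1890625 = - 5^6*11^2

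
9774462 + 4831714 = 14606176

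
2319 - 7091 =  - 4772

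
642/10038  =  107/1673 = 0.06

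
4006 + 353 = 4359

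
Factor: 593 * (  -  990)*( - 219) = 128568330 = 2^1*3^3*5^1*11^1  *73^1*593^1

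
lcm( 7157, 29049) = 493833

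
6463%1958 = 589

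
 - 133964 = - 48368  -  85596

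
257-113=144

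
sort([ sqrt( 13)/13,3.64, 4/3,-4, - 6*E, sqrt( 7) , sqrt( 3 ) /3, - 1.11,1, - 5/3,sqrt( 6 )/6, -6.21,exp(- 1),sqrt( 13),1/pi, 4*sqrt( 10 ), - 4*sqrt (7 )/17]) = [ - 6*E,  -  6.21, - 4,-5/3,-1.11, - 4 * sqrt( 7)/17,sqrt( 13)/13 , 1/pi , exp ( -1),sqrt(6)/6,sqrt(3)/3 , 1,4/3,sqrt ( 7),sqrt( 13), 3.64,4*sqrt( 10)]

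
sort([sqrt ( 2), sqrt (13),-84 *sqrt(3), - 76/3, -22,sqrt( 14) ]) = [-84*sqrt( 3),-76/3, - 22,sqrt(2 ) , sqrt( 13),sqrt( 14)] 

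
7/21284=7/21284 = 0.00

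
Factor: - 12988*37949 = -492881612 =-  2^2*17^1*137^1*191^1*277^1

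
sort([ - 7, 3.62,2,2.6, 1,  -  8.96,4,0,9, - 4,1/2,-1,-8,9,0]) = [ - 8.96,-8, - 7  ,  -  4, - 1,  0,0,1/2,1,2,2.6,  3.62,4, 9,9] 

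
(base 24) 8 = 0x8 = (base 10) 8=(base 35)8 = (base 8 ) 10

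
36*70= 2520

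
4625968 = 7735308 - 3109340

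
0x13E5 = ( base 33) 4mb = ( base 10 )5093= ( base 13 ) 241a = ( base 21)bbb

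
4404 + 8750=13154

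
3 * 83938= 251814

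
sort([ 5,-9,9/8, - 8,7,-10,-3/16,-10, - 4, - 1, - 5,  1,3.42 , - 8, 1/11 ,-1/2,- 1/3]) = [ - 10 ,-10, - 9,- 8, - 8,-5, - 4,-1 , - 1/2, - 1/3 , - 3/16,  1/11, 1,9/8, 3.42, 5, 7 ]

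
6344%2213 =1918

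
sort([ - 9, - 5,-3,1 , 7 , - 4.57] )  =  [ - 9, - 5,  -  4.57 , - 3,1, 7 ] 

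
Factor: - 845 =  - 5^1*13^2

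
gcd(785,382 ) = 1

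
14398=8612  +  5786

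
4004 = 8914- 4910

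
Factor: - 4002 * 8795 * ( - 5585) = 2^1*3^1 *5^2*23^1*29^1*1117^1*1759^1 = 196578540150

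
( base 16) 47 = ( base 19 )3e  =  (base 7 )131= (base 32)27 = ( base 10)71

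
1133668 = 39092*29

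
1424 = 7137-5713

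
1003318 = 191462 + 811856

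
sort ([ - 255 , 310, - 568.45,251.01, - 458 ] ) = [- 568.45, - 458,-255,251.01,310 ]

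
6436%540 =496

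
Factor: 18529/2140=2^(  -  2)*5^(  -  1) * 7^1*107^( - 1)*2647^1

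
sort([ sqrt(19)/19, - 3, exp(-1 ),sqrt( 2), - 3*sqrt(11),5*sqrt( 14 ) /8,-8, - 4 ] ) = [-3*sqrt(11),- 8,-4,-3, sqrt( 19)/19, exp(- 1),sqrt ( 2),  5*sqrt(14 )/8]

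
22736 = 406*56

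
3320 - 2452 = 868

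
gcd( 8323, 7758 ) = 1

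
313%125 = 63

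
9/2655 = 1/295  =  0.00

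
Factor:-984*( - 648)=637632 = 2^6*3^5*41^1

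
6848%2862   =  1124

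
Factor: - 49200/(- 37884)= 2^2*5^2*7^(-1 ) * 11^( - 1 ) = 100/77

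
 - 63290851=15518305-78809156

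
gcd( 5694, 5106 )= 6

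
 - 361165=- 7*51595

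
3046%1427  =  192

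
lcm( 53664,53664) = 53664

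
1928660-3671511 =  - 1742851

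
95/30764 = 95/30764 = 0.00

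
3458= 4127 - 669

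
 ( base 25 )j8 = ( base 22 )ll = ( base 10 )483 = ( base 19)168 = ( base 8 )743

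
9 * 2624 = 23616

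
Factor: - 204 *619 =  - 2^2*3^1*17^1*619^1 = -126276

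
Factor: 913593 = 3^1*233^1*1307^1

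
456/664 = 57/83= 0.69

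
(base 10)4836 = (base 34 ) 468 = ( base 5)123321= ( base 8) 11344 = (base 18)egc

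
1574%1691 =1574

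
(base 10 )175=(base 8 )257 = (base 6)451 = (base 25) 70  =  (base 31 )5K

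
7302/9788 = 3651/4894= 0.75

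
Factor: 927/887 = 3^2*103^1*887^( - 1 ) 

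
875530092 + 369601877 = 1245131969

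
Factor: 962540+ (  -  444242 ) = 518298 = 2^1*3^1*11^1*7853^1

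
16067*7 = 112469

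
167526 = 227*738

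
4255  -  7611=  - 3356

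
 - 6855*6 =-41130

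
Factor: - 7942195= -5^1*1588439^1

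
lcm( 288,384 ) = 1152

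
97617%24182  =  889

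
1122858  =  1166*963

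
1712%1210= 502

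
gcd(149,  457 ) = 1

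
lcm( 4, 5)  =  20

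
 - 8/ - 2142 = 4/1071 = 0.00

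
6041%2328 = 1385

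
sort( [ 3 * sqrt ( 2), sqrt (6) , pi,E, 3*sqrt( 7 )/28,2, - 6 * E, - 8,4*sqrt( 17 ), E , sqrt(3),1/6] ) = [ - 6*E,  -  8,1/6,3*sqrt( 7) /28,sqrt( 3 ), 2, sqrt(6 ), E,E, pi,  3*sqrt(  2), 4*sqrt( 17 )]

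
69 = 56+13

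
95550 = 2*47775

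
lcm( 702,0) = 0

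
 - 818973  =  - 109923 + -709050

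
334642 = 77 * 4346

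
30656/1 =30656 = 30656.00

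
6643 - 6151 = 492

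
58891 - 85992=-27101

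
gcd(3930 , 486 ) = 6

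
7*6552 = 45864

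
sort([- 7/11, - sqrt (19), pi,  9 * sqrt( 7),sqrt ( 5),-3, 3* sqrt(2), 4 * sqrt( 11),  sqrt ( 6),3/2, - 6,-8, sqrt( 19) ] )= [ - 8, - 6, - sqrt (19), - 3, - 7/11, 3/2,  sqrt(5 ),sqrt(6),pi , 3*sqrt(2), sqrt( 19),4 * sqrt(11),9 * sqrt(7 )]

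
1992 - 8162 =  - 6170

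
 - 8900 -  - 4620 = -4280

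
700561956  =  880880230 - 180318274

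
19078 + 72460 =91538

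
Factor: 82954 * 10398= 2^2*3^1  *  19^1*37^1*59^1*1733^1 = 862555692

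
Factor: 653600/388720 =2^1*5^1*19^1*113^(-1) = 190/113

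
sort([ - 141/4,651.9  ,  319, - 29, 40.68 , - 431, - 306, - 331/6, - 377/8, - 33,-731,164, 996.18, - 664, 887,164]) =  [ - 731,-664,  -  431,-306,- 331/6,-377/8, - 141/4, - 33, - 29, 40.68, 164, 164,319, 651.9,887,996.18]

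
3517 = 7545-4028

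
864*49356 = 42643584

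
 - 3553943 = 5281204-8835147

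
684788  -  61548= 623240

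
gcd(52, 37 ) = 1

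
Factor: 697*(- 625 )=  - 5^4*17^1* 41^1 = - 435625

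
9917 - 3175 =6742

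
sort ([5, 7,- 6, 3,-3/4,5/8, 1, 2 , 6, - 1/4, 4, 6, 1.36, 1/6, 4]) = [ - 6 , - 3/4, -1/4,1/6,5/8,  1, 1.36, 2,3,4,4, 5, 6, 6, 7]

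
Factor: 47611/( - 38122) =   -  2^( - 1 )*7^( - 2 )*47^1*389^( - 1)*1013^1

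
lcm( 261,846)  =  24534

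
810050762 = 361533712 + 448517050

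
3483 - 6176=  - 2693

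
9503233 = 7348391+2154842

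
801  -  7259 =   -  6458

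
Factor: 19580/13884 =3^ ( - 1)*5^1*11^1*13^(- 1) = 55/39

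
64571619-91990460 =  - 27418841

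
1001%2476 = 1001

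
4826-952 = 3874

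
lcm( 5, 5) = 5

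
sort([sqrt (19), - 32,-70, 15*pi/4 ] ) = [ - 70, - 32, sqrt( 19), 15*pi/4] 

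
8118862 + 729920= 8848782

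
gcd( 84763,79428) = 1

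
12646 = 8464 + 4182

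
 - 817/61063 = - 1+60246/61063 = -0.01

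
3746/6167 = 3746/6167 = 0.61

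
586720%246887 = 92946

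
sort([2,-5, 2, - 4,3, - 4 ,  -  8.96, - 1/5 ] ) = [ - 8.96, - 5 ,- 4, -4,- 1/5, 2 , 2,3] 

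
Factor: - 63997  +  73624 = 3^1*3209^1  =  9627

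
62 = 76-14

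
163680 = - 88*(  -  1860) 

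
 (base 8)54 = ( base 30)1E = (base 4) 230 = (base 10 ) 44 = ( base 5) 134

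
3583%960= 703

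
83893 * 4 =335572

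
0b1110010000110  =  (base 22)f1k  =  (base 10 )7302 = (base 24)cg6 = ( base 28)98M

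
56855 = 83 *685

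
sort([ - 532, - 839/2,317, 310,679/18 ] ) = [ - 532, - 839/2,679/18, 310, 317]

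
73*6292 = 459316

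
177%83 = 11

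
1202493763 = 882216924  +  320276839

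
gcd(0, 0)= 0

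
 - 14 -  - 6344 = 6330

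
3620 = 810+2810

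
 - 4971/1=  - 4971  =  -4971.00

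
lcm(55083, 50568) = 3084648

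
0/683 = 0 = 0.00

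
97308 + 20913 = 118221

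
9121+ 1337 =10458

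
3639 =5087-1448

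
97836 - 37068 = 60768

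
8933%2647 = 992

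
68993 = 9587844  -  9518851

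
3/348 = 1/116 = 0.01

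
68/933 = 68/933 = 0.07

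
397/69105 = 397/69105 = 0.01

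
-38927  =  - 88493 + 49566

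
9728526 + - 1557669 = 8170857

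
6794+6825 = 13619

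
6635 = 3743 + 2892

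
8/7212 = 2/1803 = 0.00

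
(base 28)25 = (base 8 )75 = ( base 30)21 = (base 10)61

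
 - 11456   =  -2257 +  - 9199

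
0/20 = 0 = 0.00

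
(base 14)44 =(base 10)60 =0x3C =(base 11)55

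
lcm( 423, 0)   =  0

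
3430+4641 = 8071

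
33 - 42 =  - 9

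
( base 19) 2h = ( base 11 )50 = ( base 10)55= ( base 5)210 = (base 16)37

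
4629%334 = 287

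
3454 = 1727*2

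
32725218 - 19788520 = 12936698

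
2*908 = 1816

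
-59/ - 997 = 59/997 = 0.06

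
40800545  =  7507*5435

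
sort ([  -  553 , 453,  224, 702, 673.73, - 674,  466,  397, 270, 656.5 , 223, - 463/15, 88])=[-674, - 553, - 463/15 , 88,223,224,270 , 397,453, 466,656.5 , 673.73, 702] 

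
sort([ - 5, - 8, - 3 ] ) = [ - 8, - 5, - 3]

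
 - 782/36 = -391/18 = -21.72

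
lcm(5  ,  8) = 40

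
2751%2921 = 2751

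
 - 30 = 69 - 99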